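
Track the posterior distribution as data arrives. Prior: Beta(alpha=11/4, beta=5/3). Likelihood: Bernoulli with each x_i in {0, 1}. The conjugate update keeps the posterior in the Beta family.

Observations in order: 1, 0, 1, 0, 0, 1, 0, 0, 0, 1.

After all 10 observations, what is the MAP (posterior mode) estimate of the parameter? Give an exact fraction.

obs 1: x=1 → posterior Beta(15/4, 5/3)
obs 2: x=0 → posterior Beta(15/4, 8/3)
obs 3: x=1 → posterior Beta(19/4, 8/3)
obs 4: x=0 → posterior Beta(19/4, 11/3)
obs 5: x=0 → posterior Beta(19/4, 14/3)
obs 6: x=1 → posterior Beta(23/4, 14/3)
obs 7: x=0 → posterior Beta(23/4, 17/3)
obs 8: x=0 → posterior Beta(23/4, 20/3)
obs 9: x=0 → posterior Beta(23/4, 23/3)
obs 10: x=1 → posterior Beta(27/4, 23/3)

69/149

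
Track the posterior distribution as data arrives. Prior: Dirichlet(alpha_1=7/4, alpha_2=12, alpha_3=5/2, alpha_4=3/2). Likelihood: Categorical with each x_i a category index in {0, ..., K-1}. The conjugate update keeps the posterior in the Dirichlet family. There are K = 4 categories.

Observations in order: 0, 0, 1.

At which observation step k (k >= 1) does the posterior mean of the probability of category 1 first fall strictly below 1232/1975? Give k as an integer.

obs 1: x=0 → posterior Dirichlet(11/4, 12, 5/2, 3/2)
obs 2: x=0 → posterior Dirichlet(15/4, 12, 5/2, 3/2)
obs 3: x=1 → posterior Dirichlet(15/4, 13, 5/2, 3/2)

k = 2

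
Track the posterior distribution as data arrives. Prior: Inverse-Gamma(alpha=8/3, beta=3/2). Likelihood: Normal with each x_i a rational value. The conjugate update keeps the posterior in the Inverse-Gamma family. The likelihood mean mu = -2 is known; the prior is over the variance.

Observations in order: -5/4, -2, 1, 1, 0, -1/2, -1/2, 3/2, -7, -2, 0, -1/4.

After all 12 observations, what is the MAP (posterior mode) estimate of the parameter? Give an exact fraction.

1785/464

obs 1: x=-5/4 → posterior Inverse-Gamma(19/6, 57/32)
obs 2: x=-2 → posterior Inverse-Gamma(11/3, 57/32)
obs 3: x=1 → posterior Inverse-Gamma(25/6, 201/32)
obs 4: x=1 → posterior Inverse-Gamma(14/3, 345/32)
obs 5: x=0 → posterior Inverse-Gamma(31/6, 409/32)
obs 6: x=-1/2 → posterior Inverse-Gamma(17/3, 445/32)
obs 7: x=-1/2 → posterior Inverse-Gamma(37/6, 481/32)
obs 8: x=3/2 → posterior Inverse-Gamma(20/3, 677/32)
obs 9: x=-7 → posterior Inverse-Gamma(43/6, 1077/32)
obs 10: x=-2 → posterior Inverse-Gamma(23/3, 1077/32)
obs 11: x=0 → posterior Inverse-Gamma(49/6, 1141/32)
obs 12: x=-1/4 → posterior Inverse-Gamma(26/3, 595/16)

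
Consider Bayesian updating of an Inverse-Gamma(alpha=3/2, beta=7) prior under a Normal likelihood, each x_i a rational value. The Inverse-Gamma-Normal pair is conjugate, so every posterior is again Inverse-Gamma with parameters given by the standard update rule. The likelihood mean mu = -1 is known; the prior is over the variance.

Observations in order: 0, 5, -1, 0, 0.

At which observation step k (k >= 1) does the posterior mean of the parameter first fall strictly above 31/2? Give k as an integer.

k = 2

obs 1: x=0 → posterior Inverse-Gamma(2, 15/2)
obs 2: x=5 → posterior Inverse-Gamma(5/2, 51/2)
obs 3: x=-1 → posterior Inverse-Gamma(3, 51/2)
obs 4: x=0 → posterior Inverse-Gamma(7/2, 26)
obs 5: x=0 → posterior Inverse-Gamma(4, 53/2)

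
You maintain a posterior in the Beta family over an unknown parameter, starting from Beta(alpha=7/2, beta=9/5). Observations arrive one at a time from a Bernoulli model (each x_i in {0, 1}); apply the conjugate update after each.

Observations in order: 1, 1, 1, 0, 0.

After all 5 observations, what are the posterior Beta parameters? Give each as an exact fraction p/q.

alpha=13/2, beta=19/5

obs 1: x=1 → posterior Beta(9/2, 9/5)
obs 2: x=1 → posterior Beta(11/2, 9/5)
obs 3: x=1 → posterior Beta(13/2, 9/5)
obs 4: x=0 → posterior Beta(13/2, 14/5)
obs 5: x=0 → posterior Beta(13/2, 19/5)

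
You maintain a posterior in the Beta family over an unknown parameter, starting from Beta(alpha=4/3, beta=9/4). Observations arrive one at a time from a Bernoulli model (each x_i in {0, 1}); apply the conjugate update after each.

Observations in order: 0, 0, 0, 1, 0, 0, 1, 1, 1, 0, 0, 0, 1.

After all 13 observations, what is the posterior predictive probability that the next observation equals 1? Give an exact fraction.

obs 1: x=0 → posterior Beta(4/3, 13/4)
obs 2: x=0 → posterior Beta(4/3, 17/4)
obs 3: x=0 → posterior Beta(4/3, 21/4)
obs 4: x=1 → posterior Beta(7/3, 21/4)
obs 5: x=0 → posterior Beta(7/3, 25/4)
obs 6: x=0 → posterior Beta(7/3, 29/4)
obs 7: x=1 → posterior Beta(10/3, 29/4)
obs 8: x=1 → posterior Beta(13/3, 29/4)
obs 9: x=1 → posterior Beta(16/3, 29/4)
obs 10: x=0 → posterior Beta(16/3, 33/4)
obs 11: x=0 → posterior Beta(16/3, 37/4)
obs 12: x=0 → posterior Beta(16/3, 41/4)
obs 13: x=1 → posterior Beta(19/3, 41/4)

76/199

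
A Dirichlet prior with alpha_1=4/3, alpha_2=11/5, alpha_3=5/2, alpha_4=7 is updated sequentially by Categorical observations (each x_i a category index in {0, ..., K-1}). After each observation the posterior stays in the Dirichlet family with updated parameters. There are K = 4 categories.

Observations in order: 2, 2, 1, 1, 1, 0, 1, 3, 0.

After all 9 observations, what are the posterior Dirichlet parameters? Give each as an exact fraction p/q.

obs 1: x=2 → posterior Dirichlet(4/3, 11/5, 7/2, 7)
obs 2: x=2 → posterior Dirichlet(4/3, 11/5, 9/2, 7)
obs 3: x=1 → posterior Dirichlet(4/3, 16/5, 9/2, 7)
obs 4: x=1 → posterior Dirichlet(4/3, 21/5, 9/2, 7)
obs 5: x=1 → posterior Dirichlet(4/3, 26/5, 9/2, 7)
obs 6: x=0 → posterior Dirichlet(7/3, 26/5, 9/2, 7)
obs 7: x=1 → posterior Dirichlet(7/3, 31/5, 9/2, 7)
obs 8: x=3 → posterior Dirichlet(7/3, 31/5, 9/2, 8)
obs 9: x=0 → posterior Dirichlet(10/3, 31/5, 9/2, 8)

alpha_1=10/3, alpha_2=31/5, alpha_3=9/2, alpha_4=8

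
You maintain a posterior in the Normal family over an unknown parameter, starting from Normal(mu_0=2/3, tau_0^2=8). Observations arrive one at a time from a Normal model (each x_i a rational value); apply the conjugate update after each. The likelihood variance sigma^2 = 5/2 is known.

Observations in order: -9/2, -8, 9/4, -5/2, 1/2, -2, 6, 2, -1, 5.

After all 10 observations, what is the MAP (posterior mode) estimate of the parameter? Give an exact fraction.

-98/495

obs 1: x=-9/2 → posterior Normal(-206/63, 40/21)
obs 2: x=-8 → posterior Normal(-590/111, 40/37)
obs 3: x=9/4 → posterior Normal(-482/159, 40/53)
obs 4: x=-5/2 → posterior Normal(-602/207, 40/69)
obs 5: x=1/2 → posterior Normal(-34/15, 8/17)
obs 6: x=-2 → posterior Normal(-674/303, 40/101)
obs 7: x=6 → posterior Normal(-386/351, 40/117)
obs 8: x=2 → posterior Normal(-290/399, 40/133)
obs 9: x=-1 → posterior Normal(-338/447, 40/149)
obs 10: x=5 → posterior Normal(-98/495, 8/33)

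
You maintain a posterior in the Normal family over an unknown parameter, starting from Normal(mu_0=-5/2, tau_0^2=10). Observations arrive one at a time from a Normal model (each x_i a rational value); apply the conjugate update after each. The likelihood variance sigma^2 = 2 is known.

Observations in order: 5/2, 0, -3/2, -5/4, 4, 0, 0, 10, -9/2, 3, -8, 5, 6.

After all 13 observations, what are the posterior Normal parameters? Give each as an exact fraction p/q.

mu_0=295/264, tau_0^2=5/33

obs 1: x=5/2 → posterior Normal(5/3, 5/3)
obs 2: x=0 → posterior Normal(10/11, 10/11)
obs 3: x=-3/2 → posterior Normal(5/32, 5/8)
obs 4: x=-5/4 → posterior Normal(-5/28, 10/21)
obs 5: x=4 → posterior Normal(5/8, 5/13)
obs 6: x=0 → posterior Normal(65/124, 10/31)
obs 7: x=0 → posterior Normal(65/144, 5/18)
obs 8: x=10 → posterior Normal(265/164, 10/41)
obs 9: x=-9/2 → posterior Normal(175/184, 5/23)
obs 10: x=3 → posterior Normal(235/204, 10/51)
obs 11: x=-8 → posterior Normal(75/224, 5/28)
obs 12: x=5 → posterior Normal(175/244, 10/61)
obs 13: x=6 → posterior Normal(295/264, 5/33)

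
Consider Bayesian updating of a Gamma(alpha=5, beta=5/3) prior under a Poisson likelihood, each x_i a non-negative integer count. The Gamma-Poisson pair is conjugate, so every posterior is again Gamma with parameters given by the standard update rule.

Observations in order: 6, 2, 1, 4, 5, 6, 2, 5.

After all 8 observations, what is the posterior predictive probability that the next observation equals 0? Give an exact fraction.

obs 1: x=6 → posterior Gamma(11, 8/3)
obs 2: x=2 → posterior Gamma(13, 11/3)
obs 3: x=1 → posterior Gamma(14, 14/3)
obs 4: x=4 → posterior Gamma(18, 17/3)
obs 5: x=5 → posterior Gamma(23, 20/3)
obs 6: x=6 → posterior Gamma(29, 23/3)
obs 7: x=2 → posterior Gamma(31, 26/3)
obs 8: x=5 → posterior Gamma(36, 29/3)

44292268542362921407825091617016319887724139383235921/1532495540865888858358347027150309183618739122183602176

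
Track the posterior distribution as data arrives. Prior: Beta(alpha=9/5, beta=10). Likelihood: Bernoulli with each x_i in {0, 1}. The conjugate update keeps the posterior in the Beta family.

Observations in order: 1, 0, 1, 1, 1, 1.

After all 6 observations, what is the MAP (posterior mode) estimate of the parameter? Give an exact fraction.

29/79

obs 1: x=1 → posterior Beta(14/5, 10)
obs 2: x=0 → posterior Beta(14/5, 11)
obs 3: x=1 → posterior Beta(19/5, 11)
obs 4: x=1 → posterior Beta(24/5, 11)
obs 5: x=1 → posterior Beta(29/5, 11)
obs 6: x=1 → posterior Beta(34/5, 11)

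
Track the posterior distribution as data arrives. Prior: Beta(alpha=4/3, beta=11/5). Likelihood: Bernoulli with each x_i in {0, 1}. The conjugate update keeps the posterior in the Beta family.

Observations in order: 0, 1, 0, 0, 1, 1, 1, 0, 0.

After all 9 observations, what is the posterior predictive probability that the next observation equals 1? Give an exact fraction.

20/47

obs 1: x=0 → posterior Beta(4/3, 16/5)
obs 2: x=1 → posterior Beta(7/3, 16/5)
obs 3: x=0 → posterior Beta(7/3, 21/5)
obs 4: x=0 → posterior Beta(7/3, 26/5)
obs 5: x=1 → posterior Beta(10/3, 26/5)
obs 6: x=1 → posterior Beta(13/3, 26/5)
obs 7: x=1 → posterior Beta(16/3, 26/5)
obs 8: x=0 → posterior Beta(16/3, 31/5)
obs 9: x=0 → posterior Beta(16/3, 36/5)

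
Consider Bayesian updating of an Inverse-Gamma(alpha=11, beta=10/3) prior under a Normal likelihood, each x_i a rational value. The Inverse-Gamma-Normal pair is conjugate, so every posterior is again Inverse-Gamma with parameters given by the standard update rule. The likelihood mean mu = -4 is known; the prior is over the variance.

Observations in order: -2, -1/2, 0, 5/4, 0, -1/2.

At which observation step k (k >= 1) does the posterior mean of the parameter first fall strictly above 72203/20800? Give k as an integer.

k = 6

obs 1: x=-2 → posterior Inverse-Gamma(23/2, 16/3)
obs 2: x=-1/2 → posterior Inverse-Gamma(12, 275/24)
obs 3: x=0 → posterior Inverse-Gamma(25/2, 467/24)
obs 4: x=5/4 → posterior Inverse-Gamma(13, 3191/96)
obs 5: x=0 → posterior Inverse-Gamma(27/2, 3959/96)
obs 6: x=-1/2 → posterior Inverse-Gamma(14, 4547/96)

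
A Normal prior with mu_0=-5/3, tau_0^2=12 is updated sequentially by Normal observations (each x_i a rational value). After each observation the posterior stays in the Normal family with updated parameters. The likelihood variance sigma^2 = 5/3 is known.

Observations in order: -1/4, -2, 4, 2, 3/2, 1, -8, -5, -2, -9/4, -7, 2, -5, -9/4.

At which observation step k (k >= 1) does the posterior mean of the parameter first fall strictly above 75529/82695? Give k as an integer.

k = 5

obs 1: x=-1/4 → posterior Normal(-52/123, 60/41)
obs 2: x=-2 → posterior Normal(-268/231, 60/77)
obs 3: x=4 → posterior Normal(164/339, 60/113)
obs 4: x=2 → posterior Normal(380/447, 60/149)
obs 5: x=3/2 → posterior Normal(542/555, 12/37)
obs 6: x=1 → posterior Normal(50/51, 60/221)
obs 7: x=-8 → posterior Normal(-214/771, 60/257)
obs 8: x=-5 → posterior Normal(-754/879, 60/293)
obs 9: x=-2 → posterior Normal(-970/987, 60/329)
obs 10: x=-9/4 → posterior Normal(-1213/1095, 12/73)
obs 11: x=-7 → posterior Normal(-1969/1203, 60/401)
obs 12: x=2 → posterior Normal(-1753/1311, 60/437)
obs 13: x=-5 → posterior Normal(-2293/1419, 60/473)
obs 14: x=-9/4 → posterior Normal(-2536/1527, 60/509)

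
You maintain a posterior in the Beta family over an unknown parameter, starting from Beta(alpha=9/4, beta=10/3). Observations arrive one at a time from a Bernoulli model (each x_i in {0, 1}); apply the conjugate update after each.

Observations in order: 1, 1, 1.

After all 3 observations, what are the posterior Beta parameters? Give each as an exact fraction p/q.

obs 1: x=1 → posterior Beta(13/4, 10/3)
obs 2: x=1 → posterior Beta(17/4, 10/3)
obs 3: x=1 → posterior Beta(21/4, 10/3)

alpha=21/4, beta=10/3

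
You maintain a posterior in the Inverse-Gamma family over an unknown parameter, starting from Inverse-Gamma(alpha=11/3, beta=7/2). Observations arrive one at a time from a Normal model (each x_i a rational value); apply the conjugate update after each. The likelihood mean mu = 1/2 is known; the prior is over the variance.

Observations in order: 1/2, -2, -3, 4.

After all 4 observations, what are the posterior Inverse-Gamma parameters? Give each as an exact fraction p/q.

alpha=17/3, beta=151/8

obs 1: x=1/2 → posterior Inverse-Gamma(25/6, 7/2)
obs 2: x=-2 → posterior Inverse-Gamma(14/3, 53/8)
obs 3: x=-3 → posterior Inverse-Gamma(31/6, 51/4)
obs 4: x=4 → posterior Inverse-Gamma(17/3, 151/8)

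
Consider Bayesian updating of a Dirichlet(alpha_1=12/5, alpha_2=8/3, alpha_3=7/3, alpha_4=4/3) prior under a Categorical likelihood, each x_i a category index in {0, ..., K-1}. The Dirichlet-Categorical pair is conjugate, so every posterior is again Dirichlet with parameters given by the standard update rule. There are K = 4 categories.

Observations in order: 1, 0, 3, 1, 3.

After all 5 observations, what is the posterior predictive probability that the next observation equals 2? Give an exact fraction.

35/206

obs 1: x=1 → posterior Dirichlet(12/5, 11/3, 7/3, 4/3)
obs 2: x=0 → posterior Dirichlet(17/5, 11/3, 7/3, 4/3)
obs 3: x=3 → posterior Dirichlet(17/5, 11/3, 7/3, 7/3)
obs 4: x=1 → posterior Dirichlet(17/5, 14/3, 7/3, 7/3)
obs 5: x=3 → posterior Dirichlet(17/5, 14/3, 7/3, 10/3)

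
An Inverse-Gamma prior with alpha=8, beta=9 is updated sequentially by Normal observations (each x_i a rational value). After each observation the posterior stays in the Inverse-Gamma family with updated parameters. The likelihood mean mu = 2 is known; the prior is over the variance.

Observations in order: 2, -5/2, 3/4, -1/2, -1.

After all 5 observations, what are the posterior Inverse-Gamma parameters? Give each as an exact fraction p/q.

obs 1: x=2 → posterior Inverse-Gamma(17/2, 9)
obs 2: x=-5/2 → posterior Inverse-Gamma(9, 153/8)
obs 3: x=3/4 → posterior Inverse-Gamma(19/2, 637/32)
obs 4: x=-1/2 → posterior Inverse-Gamma(10, 737/32)
obs 5: x=-1 → posterior Inverse-Gamma(21/2, 881/32)

alpha=21/2, beta=881/32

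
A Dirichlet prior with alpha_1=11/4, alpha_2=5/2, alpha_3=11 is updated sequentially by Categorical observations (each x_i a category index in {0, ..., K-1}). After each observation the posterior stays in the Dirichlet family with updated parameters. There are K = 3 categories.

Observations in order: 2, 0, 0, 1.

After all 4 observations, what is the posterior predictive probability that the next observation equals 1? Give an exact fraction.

14/81

obs 1: x=2 → posterior Dirichlet(11/4, 5/2, 12)
obs 2: x=0 → posterior Dirichlet(15/4, 5/2, 12)
obs 3: x=0 → posterior Dirichlet(19/4, 5/2, 12)
obs 4: x=1 → posterior Dirichlet(19/4, 7/2, 12)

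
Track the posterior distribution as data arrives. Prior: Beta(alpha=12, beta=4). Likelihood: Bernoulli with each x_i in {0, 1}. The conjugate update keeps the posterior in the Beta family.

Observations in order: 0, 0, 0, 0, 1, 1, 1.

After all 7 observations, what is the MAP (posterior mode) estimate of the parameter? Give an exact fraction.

2/3

obs 1: x=0 → posterior Beta(12, 5)
obs 2: x=0 → posterior Beta(12, 6)
obs 3: x=0 → posterior Beta(12, 7)
obs 4: x=0 → posterior Beta(12, 8)
obs 5: x=1 → posterior Beta(13, 8)
obs 6: x=1 → posterior Beta(14, 8)
obs 7: x=1 → posterior Beta(15, 8)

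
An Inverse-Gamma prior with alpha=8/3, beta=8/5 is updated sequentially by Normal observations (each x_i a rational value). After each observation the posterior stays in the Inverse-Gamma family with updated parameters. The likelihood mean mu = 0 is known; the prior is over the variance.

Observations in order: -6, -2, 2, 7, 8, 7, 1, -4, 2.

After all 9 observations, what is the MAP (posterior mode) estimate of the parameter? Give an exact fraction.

3453/245

obs 1: x=-6 → posterior Inverse-Gamma(19/6, 98/5)
obs 2: x=-2 → posterior Inverse-Gamma(11/3, 108/5)
obs 3: x=2 → posterior Inverse-Gamma(25/6, 118/5)
obs 4: x=7 → posterior Inverse-Gamma(14/3, 481/10)
obs 5: x=8 → posterior Inverse-Gamma(31/6, 801/10)
obs 6: x=7 → posterior Inverse-Gamma(17/3, 523/5)
obs 7: x=1 → posterior Inverse-Gamma(37/6, 1051/10)
obs 8: x=-4 → posterior Inverse-Gamma(20/3, 1131/10)
obs 9: x=2 → posterior Inverse-Gamma(43/6, 1151/10)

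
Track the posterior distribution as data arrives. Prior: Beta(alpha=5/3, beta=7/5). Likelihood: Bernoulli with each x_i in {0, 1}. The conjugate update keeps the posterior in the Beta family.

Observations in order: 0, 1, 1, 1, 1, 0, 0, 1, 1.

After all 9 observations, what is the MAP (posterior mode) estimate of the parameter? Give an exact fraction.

100/151

obs 1: x=0 → posterior Beta(5/3, 12/5)
obs 2: x=1 → posterior Beta(8/3, 12/5)
obs 3: x=1 → posterior Beta(11/3, 12/5)
obs 4: x=1 → posterior Beta(14/3, 12/5)
obs 5: x=1 → posterior Beta(17/3, 12/5)
obs 6: x=0 → posterior Beta(17/3, 17/5)
obs 7: x=0 → posterior Beta(17/3, 22/5)
obs 8: x=1 → posterior Beta(20/3, 22/5)
obs 9: x=1 → posterior Beta(23/3, 22/5)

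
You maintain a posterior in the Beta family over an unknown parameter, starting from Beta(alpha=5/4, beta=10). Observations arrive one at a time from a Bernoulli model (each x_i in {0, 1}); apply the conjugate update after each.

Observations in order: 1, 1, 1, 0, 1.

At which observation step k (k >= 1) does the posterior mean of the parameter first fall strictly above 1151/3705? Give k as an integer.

k = 5

obs 1: x=1 → posterior Beta(9/4, 10)
obs 2: x=1 → posterior Beta(13/4, 10)
obs 3: x=1 → posterior Beta(17/4, 10)
obs 4: x=0 → posterior Beta(17/4, 11)
obs 5: x=1 → posterior Beta(21/4, 11)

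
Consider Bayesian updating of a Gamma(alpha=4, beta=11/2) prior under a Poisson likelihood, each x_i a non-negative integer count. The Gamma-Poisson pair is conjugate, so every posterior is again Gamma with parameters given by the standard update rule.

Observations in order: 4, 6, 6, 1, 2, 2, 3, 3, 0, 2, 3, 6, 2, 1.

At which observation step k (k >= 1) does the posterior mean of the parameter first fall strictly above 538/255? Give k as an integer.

obs 1: x=4 → posterior Gamma(8, 13/2)
obs 2: x=6 → posterior Gamma(14, 15/2)
obs 3: x=6 → posterior Gamma(20, 17/2)
obs 4: x=1 → posterior Gamma(21, 19/2)
obs 5: x=2 → posterior Gamma(23, 21/2)
obs 6: x=2 → posterior Gamma(25, 23/2)
obs 7: x=3 → posterior Gamma(28, 25/2)
obs 8: x=3 → posterior Gamma(31, 27/2)
obs 9: x=0 → posterior Gamma(31, 29/2)
obs 10: x=2 → posterior Gamma(33, 31/2)
obs 11: x=3 → posterior Gamma(36, 33/2)
obs 12: x=6 → posterior Gamma(42, 35/2)
obs 13: x=2 → posterior Gamma(44, 37/2)
obs 14: x=1 → posterior Gamma(45, 39/2)

k = 3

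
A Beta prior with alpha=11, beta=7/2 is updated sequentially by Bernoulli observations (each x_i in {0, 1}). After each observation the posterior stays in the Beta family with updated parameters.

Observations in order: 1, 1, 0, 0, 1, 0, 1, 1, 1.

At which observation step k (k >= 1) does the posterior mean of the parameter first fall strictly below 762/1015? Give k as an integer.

k = 3

obs 1: x=1 → posterior Beta(12, 7/2)
obs 2: x=1 → posterior Beta(13, 7/2)
obs 3: x=0 → posterior Beta(13, 9/2)
obs 4: x=0 → posterior Beta(13, 11/2)
obs 5: x=1 → posterior Beta(14, 11/2)
obs 6: x=0 → posterior Beta(14, 13/2)
obs 7: x=1 → posterior Beta(15, 13/2)
obs 8: x=1 → posterior Beta(16, 13/2)
obs 9: x=1 → posterior Beta(17, 13/2)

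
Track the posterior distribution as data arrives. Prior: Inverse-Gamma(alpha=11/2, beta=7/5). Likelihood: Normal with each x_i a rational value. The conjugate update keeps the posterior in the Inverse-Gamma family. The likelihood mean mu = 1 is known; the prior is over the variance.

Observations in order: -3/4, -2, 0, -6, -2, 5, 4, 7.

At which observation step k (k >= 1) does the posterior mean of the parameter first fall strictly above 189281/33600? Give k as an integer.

obs 1: x=-3/4 → posterior Inverse-Gamma(6, 469/160)
obs 2: x=-2 → posterior Inverse-Gamma(13/2, 1189/160)
obs 3: x=0 → posterior Inverse-Gamma(7, 1269/160)
obs 4: x=-6 → posterior Inverse-Gamma(15/2, 5189/160)
obs 5: x=-2 → posterior Inverse-Gamma(8, 5909/160)
obs 6: x=5 → posterior Inverse-Gamma(17/2, 7189/160)
obs 7: x=4 → posterior Inverse-Gamma(9, 7909/160)
obs 8: x=7 → posterior Inverse-Gamma(19/2, 10789/160)

k = 6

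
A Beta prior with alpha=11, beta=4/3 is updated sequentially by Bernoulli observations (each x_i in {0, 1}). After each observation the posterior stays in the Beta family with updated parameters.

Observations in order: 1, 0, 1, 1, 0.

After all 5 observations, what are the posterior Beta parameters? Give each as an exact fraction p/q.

alpha=14, beta=10/3

obs 1: x=1 → posterior Beta(12, 4/3)
obs 2: x=0 → posterior Beta(12, 7/3)
obs 3: x=1 → posterior Beta(13, 7/3)
obs 4: x=1 → posterior Beta(14, 7/3)
obs 5: x=0 → posterior Beta(14, 10/3)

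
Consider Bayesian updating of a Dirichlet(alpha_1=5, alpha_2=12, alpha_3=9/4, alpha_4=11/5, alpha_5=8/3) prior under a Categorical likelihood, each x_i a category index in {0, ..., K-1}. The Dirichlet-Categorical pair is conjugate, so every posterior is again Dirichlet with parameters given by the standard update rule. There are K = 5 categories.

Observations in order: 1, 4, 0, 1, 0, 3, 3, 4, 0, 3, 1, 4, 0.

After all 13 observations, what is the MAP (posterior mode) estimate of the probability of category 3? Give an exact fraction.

obs 1: x=1 → posterior Dirichlet(5, 13, 9/4, 11/5, 8/3)
obs 2: x=4 → posterior Dirichlet(5, 13, 9/4, 11/5, 11/3)
obs 3: x=0 → posterior Dirichlet(6, 13, 9/4, 11/5, 11/3)
obs 4: x=1 → posterior Dirichlet(6, 14, 9/4, 11/5, 11/3)
obs 5: x=0 → posterior Dirichlet(7, 14, 9/4, 11/5, 11/3)
obs 6: x=3 → posterior Dirichlet(7, 14, 9/4, 16/5, 11/3)
obs 7: x=3 → posterior Dirichlet(7, 14, 9/4, 21/5, 11/3)
obs 8: x=4 → posterior Dirichlet(7, 14, 9/4, 21/5, 14/3)
obs 9: x=0 → posterior Dirichlet(8, 14, 9/4, 21/5, 14/3)
obs 10: x=3 → posterior Dirichlet(8, 14, 9/4, 26/5, 14/3)
obs 11: x=1 → posterior Dirichlet(8, 15, 9/4, 26/5, 14/3)
obs 12: x=4 → posterior Dirichlet(8, 15, 9/4, 26/5, 17/3)
obs 13: x=0 → posterior Dirichlet(9, 15, 9/4, 26/5, 17/3)

252/1927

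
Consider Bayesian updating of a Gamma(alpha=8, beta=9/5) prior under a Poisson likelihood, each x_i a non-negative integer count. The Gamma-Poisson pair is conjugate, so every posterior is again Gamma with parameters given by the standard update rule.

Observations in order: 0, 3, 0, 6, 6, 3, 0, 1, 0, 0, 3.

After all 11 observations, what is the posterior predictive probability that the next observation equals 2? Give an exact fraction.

obs 1: x=0 → posterior Gamma(8, 14/5)
obs 2: x=3 → posterior Gamma(11, 19/5)
obs 3: x=0 → posterior Gamma(11, 24/5)
obs 4: x=6 → posterior Gamma(17, 29/5)
obs 5: x=6 → posterior Gamma(23, 34/5)
obs 6: x=3 → posterior Gamma(26, 39/5)
obs 7: x=0 → posterior Gamma(26, 44/5)
obs 8: x=1 → posterior Gamma(27, 49/5)
obs 9: x=0 → posterior Gamma(27, 54/5)
obs 10: x=0 → posterior Gamma(27, 59/5)
obs 11: x=3 → posterior Gamma(30, 64/5)

5938420220855319326138594730207448086522614098461458432000/23230023485571345644711924353944661556510667690447861849387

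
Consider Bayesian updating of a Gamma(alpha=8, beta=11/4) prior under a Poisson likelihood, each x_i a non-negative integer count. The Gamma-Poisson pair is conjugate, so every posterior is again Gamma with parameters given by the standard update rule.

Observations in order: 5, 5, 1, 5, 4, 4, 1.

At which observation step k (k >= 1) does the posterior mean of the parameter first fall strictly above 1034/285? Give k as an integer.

obs 1: x=5 → posterior Gamma(13, 15/4)
obs 2: x=5 → posterior Gamma(18, 19/4)
obs 3: x=1 → posterior Gamma(19, 23/4)
obs 4: x=5 → posterior Gamma(24, 27/4)
obs 5: x=4 → posterior Gamma(28, 31/4)
obs 6: x=4 → posterior Gamma(32, 35/4)
obs 7: x=1 → posterior Gamma(33, 39/4)

k = 2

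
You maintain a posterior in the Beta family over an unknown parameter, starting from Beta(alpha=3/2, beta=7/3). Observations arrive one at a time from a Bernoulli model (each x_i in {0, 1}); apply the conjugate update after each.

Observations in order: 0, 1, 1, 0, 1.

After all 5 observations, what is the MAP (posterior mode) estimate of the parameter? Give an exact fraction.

21/41

obs 1: x=0 → posterior Beta(3/2, 10/3)
obs 2: x=1 → posterior Beta(5/2, 10/3)
obs 3: x=1 → posterior Beta(7/2, 10/3)
obs 4: x=0 → posterior Beta(7/2, 13/3)
obs 5: x=1 → posterior Beta(9/2, 13/3)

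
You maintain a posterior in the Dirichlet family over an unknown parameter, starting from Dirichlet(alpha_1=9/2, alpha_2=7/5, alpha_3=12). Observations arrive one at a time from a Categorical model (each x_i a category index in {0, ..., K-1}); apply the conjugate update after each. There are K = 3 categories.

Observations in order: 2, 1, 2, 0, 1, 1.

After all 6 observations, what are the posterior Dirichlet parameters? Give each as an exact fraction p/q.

obs 1: x=2 → posterior Dirichlet(9/2, 7/5, 13)
obs 2: x=1 → posterior Dirichlet(9/2, 12/5, 13)
obs 3: x=2 → posterior Dirichlet(9/2, 12/5, 14)
obs 4: x=0 → posterior Dirichlet(11/2, 12/5, 14)
obs 5: x=1 → posterior Dirichlet(11/2, 17/5, 14)
obs 6: x=1 → posterior Dirichlet(11/2, 22/5, 14)

alpha_1=11/2, alpha_2=22/5, alpha_3=14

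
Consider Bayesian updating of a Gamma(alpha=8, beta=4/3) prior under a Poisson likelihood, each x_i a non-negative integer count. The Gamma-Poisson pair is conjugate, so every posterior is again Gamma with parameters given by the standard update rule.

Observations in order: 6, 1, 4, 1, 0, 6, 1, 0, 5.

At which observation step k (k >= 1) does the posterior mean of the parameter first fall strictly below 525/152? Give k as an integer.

obs 1: x=6 → posterior Gamma(14, 7/3)
obs 2: x=1 → posterior Gamma(15, 10/3)
obs 3: x=4 → posterior Gamma(19, 13/3)
obs 4: x=1 → posterior Gamma(20, 16/3)
obs 5: x=0 → posterior Gamma(20, 19/3)
obs 6: x=6 → posterior Gamma(26, 22/3)
obs 7: x=1 → posterior Gamma(27, 25/3)
obs 8: x=0 → posterior Gamma(27, 28/3)
obs 9: x=5 → posterior Gamma(32, 31/3)

k = 5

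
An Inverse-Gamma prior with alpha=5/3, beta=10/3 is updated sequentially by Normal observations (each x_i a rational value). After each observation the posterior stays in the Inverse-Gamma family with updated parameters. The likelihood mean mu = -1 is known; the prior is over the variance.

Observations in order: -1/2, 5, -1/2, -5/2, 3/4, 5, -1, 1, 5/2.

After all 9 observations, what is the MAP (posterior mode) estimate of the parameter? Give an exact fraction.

obs 1: x=-1/2 → posterior Inverse-Gamma(13/6, 83/24)
obs 2: x=5 → posterior Inverse-Gamma(8/3, 515/24)
obs 3: x=-1/2 → posterior Inverse-Gamma(19/6, 259/12)
obs 4: x=-5/2 → posterior Inverse-Gamma(11/3, 545/24)
obs 5: x=3/4 → posterior Inverse-Gamma(25/6, 2327/96)
obs 6: x=5 → posterior Inverse-Gamma(14/3, 4055/96)
obs 7: x=-1 → posterior Inverse-Gamma(31/6, 4055/96)
obs 8: x=1 → posterior Inverse-Gamma(17/3, 4247/96)
obs 9: x=5/2 → posterior Inverse-Gamma(37/6, 4835/96)

4835/688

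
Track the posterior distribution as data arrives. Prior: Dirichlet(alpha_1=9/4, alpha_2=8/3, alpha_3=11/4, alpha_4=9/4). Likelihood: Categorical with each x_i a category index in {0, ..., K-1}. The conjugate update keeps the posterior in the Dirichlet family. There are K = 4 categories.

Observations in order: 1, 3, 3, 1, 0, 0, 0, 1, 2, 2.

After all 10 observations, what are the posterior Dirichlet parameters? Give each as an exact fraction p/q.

obs 1: x=1 → posterior Dirichlet(9/4, 11/3, 11/4, 9/4)
obs 2: x=3 → posterior Dirichlet(9/4, 11/3, 11/4, 13/4)
obs 3: x=3 → posterior Dirichlet(9/4, 11/3, 11/4, 17/4)
obs 4: x=1 → posterior Dirichlet(9/4, 14/3, 11/4, 17/4)
obs 5: x=0 → posterior Dirichlet(13/4, 14/3, 11/4, 17/4)
obs 6: x=0 → posterior Dirichlet(17/4, 14/3, 11/4, 17/4)
obs 7: x=0 → posterior Dirichlet(21/4, 14/3, 11/4, 17/4)
obs 8: x=1 → posterior Dirichlet(21/4, 17/3, 11/4, 17/4)
obs 9: x=2 → posterior Dirichlet(21/4, 17/3, 15/4, 17/4)
obs 10: x=2 → posterior Dirichlet(21/4, 17/3, 19/4, 17/4)

alpha_1=21/4, alpha_2=17/3, alpha_3=19/4, alpha_4=17/4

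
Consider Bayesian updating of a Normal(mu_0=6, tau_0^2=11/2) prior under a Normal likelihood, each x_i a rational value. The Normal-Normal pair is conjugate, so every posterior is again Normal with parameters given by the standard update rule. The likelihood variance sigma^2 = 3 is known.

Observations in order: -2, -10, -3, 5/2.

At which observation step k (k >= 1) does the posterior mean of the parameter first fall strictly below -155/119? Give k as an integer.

k = 2

obs 1: x=-2 → posterior Normal(14/17, 33/17)
obs 2: x=-10 → posterior Normal(-24/7, 33/28)
obs 3: x=-3 → posterior Normal(-43/13, 11/13)
obs 4: x=5/2 → posterior Normal(-203/100, 33/50)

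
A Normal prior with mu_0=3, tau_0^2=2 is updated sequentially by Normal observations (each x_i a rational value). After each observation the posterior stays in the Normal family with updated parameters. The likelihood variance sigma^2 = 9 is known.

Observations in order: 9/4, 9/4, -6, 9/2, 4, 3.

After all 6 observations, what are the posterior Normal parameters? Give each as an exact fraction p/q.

obs 1: x=9/4 → posterior Normal(63/22, 18/11)
obs 2: x=9/4 → posterior Normal(36/13, 18/13)
obs 3: x=-6 → posterior Normal(8/5, 6/5)
obs 4: x=9/2 → posterior Normal(33/17, 18/17)
obs 5: x=4 → posterior Normal(41/19, 18/19)
obs 6: x=3 → posterior Normal(47/21, 6/7)

mu_0=47/21, tau_0^2=6/7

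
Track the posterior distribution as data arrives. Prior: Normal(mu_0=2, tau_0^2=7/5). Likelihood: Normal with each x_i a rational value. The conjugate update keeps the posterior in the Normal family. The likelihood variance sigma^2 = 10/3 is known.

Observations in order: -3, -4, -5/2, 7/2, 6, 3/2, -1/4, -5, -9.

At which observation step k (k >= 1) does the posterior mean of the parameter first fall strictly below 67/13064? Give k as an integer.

k = 2

obs 1: x=-3 → posterior Normal(37/71, 70/71)
obs 2: x=-4 → posterior Normal(-47/92, 35/46)
obs 3: x=-5/2 → posterior Normal(-199/226, 70/113)
obs 4: x=7/2 → posterior Normal(-13/67, 35/67)
obs 5: x=6 → posterior Normal(20/31, 14/31)
obs 6: x=3/2 → posterior Normal(263/352, 35/88)
obs 7: x=-1/4 → posterior Normal(505/788, 70/197)
obs 8: x=-5 → posterior Normal(85/872, 35/109)
obs 9: x=-9 → posterior Normal(-671/956, 70/239)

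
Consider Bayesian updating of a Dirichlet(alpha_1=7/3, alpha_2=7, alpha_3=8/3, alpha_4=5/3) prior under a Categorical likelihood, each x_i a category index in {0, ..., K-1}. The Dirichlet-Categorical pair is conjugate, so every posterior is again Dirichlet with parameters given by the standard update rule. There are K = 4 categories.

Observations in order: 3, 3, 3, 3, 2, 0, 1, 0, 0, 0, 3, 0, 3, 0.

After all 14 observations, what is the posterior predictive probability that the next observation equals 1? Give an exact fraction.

obs 1: x=3 → posterior Dirichlet(7/3, 7, 8/3, 8/3)
obs 2: x=3 → posterior Dirichlet(7/3, 7, 8/3, 11/3)
obs 3: x=3 → posterior Dirichlet(7/3, 7, 8/3, 14/3)
obs 4: x=3 → posterior Dirichlet(7/3, 7, 8/3, 17/3)
obs 5: x=2 → posterior Dirichlet(7/3, 7, 11/3, 17/3)
obs 6: x=0 → posterior Dirichlet(10/3, 7, 11/3, 17/3)
obs 7: x=1 → posterior Dirichlet(10/3, 8, 11/3, 17/3)
obs 8: x=0 → posterior Dirichlet(13/3, 8, 11/3, 17/3)
obs 9: x=0 → posterior Dirichlet(16/3, 8, 11/3, 17/3)
obs 10: x=0 → posterior Dirichlet(19/3, 8, 11/3, 17/3)
obs 11: x=3 → posterior Dirichlet(19/3, 8, 11/3, 20/3)
obs 12: x=0 → posterior Dirichlet(22/3, 8, 11/3, 20/3)
obs 13: x=3 → posterior Dirichlet(22/3, 8, 11/3, 23/3)
obs 14: x=0 → posterior Dirichlet(25/3, 8, 11/3, 23/3)

24/83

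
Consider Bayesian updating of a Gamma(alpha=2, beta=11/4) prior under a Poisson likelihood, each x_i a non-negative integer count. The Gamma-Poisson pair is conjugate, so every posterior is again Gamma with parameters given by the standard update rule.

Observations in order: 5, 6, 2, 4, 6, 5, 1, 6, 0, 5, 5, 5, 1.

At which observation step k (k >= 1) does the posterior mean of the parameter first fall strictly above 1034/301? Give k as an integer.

k = 8

obs 1: x=5 → posterior Gamma(7, 15/4)
obs 2: x=6 → posterior Gamma(13, 19/4)
obs 3: x=2 → posterior Gamma(15, 23/4)
obs 4: x=4 → posterior Gamma(19, 27/4)
obs 5: x=6 → posterior Gamma(25, 31/4)
obs 6: x=5 → posterior Gamma(30, 35/4)
obs 7: x=1 → posterior Gamma(31, 39/4)
obs 8: x=6 → posterior Gamma(37, 43/4)
obs 9: x=0 → posterior Gamma(37, 47/4)
obs 10: x=5 → posterior Gamma(42, 51/4)
obs 11: x=5 → posterior Gamma(47, 55/4)
obs 12: x=5 → posterior Gamma(52, 59/4)
obs 13: x=1 → posterior Gamma(53, 63/4)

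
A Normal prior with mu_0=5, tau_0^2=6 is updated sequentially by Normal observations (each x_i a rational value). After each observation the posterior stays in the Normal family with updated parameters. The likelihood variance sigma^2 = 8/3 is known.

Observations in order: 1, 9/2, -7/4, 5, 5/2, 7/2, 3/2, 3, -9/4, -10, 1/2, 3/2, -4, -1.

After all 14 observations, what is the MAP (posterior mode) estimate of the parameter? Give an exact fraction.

28/65

obs 1: x=1 → posterior Normal(29/13, 24/13)
obs 2: x=9/2 → posterior Normal(139/44, 12/11)
obs 3: x=-7/4 → posterior Normal(215/124, 24/31)
obs 4: x=5 → posterior Normal(79/32, 3/5)
obs 5: x=5/2 → posterior Normal(485/196, 24/49)
obs 6: x=7/2 → posterior Normal(611/232, 12/29)
obs 7: x=3/2 → posterior Normal(665/268, 24/67)
obs 8: x=3 → posterior Normal(773/304, 6/19)
obs 9: x=-9/4 → posterior Normal(173/85, 24/85)
obs 10: x=-10 → posterior Normal(83/94, 12/47)
obs 11: x=1/2 → posterior Normal(175/206, 24/103)
obs 12: x=3/2 → posterior Normal(101/112, 3/14)
obs 13: x=-4 → posterior Normal(65/121, 24/121)
obs 14: x=-1 → posterior Normal(28/65, 12/65)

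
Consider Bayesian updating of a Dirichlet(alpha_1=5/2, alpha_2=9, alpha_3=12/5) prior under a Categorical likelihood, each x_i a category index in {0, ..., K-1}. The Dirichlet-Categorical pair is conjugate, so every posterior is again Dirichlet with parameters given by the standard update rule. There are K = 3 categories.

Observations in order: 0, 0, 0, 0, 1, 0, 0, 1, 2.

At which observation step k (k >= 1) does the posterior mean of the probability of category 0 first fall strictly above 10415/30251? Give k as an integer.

obs 1: x=0 → posterior Dirichlet(7/2, 9, 12/5)
obs 2: x=0 → posterior Dirichlet(9/2, 9, 12/5)
obs 3: x=0 → posterior Dirichlet(11/2, 9, 12/5)
obs 4: x=0 → posterior Dirichlet(13/2, 9, 12/5)
obs 5: x=1 → posterior Dirichlet(13/2, 10, 12/5)
obs 6: x=0 → posterior Dirichlet(15/2, 10, 12/5)
obs 7: x=0 → posterior Dirichlet(17/2, 10, 12/5)
obs 8: x=1 → posterior Dirichlet(17/2, 11, 12/5)
obs 9: x=2 → posterior Dirichlet(17/2, 11, 17/5)

k = 4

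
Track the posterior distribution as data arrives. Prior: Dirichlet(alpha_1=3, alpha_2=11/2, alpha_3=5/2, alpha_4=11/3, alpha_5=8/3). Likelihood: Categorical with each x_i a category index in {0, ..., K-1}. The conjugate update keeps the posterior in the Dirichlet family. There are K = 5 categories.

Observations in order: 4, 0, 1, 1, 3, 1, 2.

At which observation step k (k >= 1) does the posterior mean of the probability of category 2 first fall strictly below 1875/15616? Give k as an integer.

obs 1: x=4 → posterior Dirichlet(3, 11/2, 5/2, 11/3, 11/3)
obs 2: x=0 → posterior Dirichlet(4, 11/2, 5/2, 11/3, 11/3)
obs 3: x=1 → posterior Dirichlet(4, 13/2, 5/2, 11/3, 11/3)
obs 4: x=1 → posterior Dirichlet(4, 15/2, 5/2, 11/3, 11/3)
obs 5: x=3 → posterior Dirichlet(4, 15/2, 5/2, 14/3, 11/3)
obs 6: x=1 → posterior Dirichlet(4, 17/2, 5/2, 14/3, 11/3)
obs 7: x=2 → posterior Dirichlet(4, 17/2, 7/2, 14/3, 11/3)

k = 4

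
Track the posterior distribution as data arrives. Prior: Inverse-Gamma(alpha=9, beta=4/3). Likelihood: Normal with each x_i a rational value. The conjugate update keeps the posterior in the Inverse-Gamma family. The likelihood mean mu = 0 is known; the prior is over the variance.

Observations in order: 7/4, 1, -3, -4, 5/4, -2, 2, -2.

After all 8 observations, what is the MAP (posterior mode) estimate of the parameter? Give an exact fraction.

1087/672

obs 1: x=7/4 → posterior Inverse-Gamma(19/2, 275/96)
obs 2: x=1 → posterior Inverse-Gamma(10, 323/96)
obs 3: x=-3 → posterior Inverse-Gamma(21/2, 755/96)
obs 4: x=-4 → posterior Inverse-Gamma(11, 1523/96)
obs 5: x=5/4 → posterior Inverse-Gamma(23/2, 799/48)
obs 6: x=-2 → posterior Inverse-Gamma(12, 895/48)
obs 7: x=2 → posterior Inverse-Gamma(25/2, 991/48)
obs 8: x=-2 → posterior Inverse-Gamma(13, 1087/48)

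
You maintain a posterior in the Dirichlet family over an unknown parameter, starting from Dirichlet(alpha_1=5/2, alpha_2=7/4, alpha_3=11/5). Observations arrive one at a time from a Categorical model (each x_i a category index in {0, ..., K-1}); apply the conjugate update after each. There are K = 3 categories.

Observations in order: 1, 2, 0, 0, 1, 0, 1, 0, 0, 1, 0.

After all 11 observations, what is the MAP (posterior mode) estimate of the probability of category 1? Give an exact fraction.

obs 1: x=1 → posterior Dirichlet(5/2, 11/4, 11/5)
obs 2: x=2 → posterior Dirichlet(5/2, 11/4, 16/5)
obs 3: x=0 → posterior Dirichlet(7/2, 11/4, 16/5)
obs 4: x=0 → posterior Dirichlet(9/2, 11/4, 16/5)
obs 5: x=1 → posterior Dirichlet(9/2, 15/4, 16/5)
obs 6: x=0 → posterior Dirichlet(11/2, 15/4, 16/5)
obs 7: x=1 → posterior Dirichlet(11/2, 19/4, 16/5)
obs 8: x=0 → posterior Dirichlet(13/2, 19/4, 16/5)
obs 9: x=0 → posterior Dirichlet(15/2, 19/4, 16/5)
obs 10: x=1 → posterior Dirichlet(15/2, 23/4, 16/5)
obs 11: x=0 → posterior Dirichlet(17/2, 23/4, 16/5)

95/289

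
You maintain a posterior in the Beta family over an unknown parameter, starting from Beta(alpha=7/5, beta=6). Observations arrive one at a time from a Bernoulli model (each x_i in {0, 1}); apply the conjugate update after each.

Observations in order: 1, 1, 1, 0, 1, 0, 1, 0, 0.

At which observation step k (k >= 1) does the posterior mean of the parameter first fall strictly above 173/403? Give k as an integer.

k = 5

obs 1: x=1 → posterior Beta(12/5, 6)
obs 2: x=1 → posterior Beta(17/5, 6)
obs 3: x=1 → posterior Beta(22/5, 6)
obs 4: x=0 → posterior Beta(22/5, 7)
obs 5: x=1 → posterior Beta(27/5, 7)
obs 6: x=0 → posterior Beta(27/5, 8)
obs 7: x=1 → posterior Beta(32/5, 8)
obs 8: x=0 → posterior Beta(32/5, 9)
obs 9: x=0 → posterior Beta(32/5, 10)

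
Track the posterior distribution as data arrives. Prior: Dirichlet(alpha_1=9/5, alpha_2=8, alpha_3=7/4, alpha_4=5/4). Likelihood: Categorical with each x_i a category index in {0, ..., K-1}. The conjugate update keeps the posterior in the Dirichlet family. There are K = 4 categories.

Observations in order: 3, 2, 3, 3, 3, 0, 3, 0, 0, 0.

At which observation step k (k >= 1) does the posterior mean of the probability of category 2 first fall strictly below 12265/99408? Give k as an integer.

k = 10

obs 1: x=3 → posterior Dirichlet(9/5, 8, 7/4, 9/4)
obs 2: x=2 → posterior Dirichlet(9/5, 8, 11/4, 9/4)
obs 3: x=3 → posterior Dirichlet(9/5, 8, 11/4, 13/4)
obs 4: x=3 → posterior Dirichlet(9/5, 8, 11/4, 17/4)
obs 5: x=3 → posterior Dirichlet(9/5, 8, 11/4, 21/4)
obs 6: x=0 → posterior Dirichlet(14/5, 8, 11/4, 21/4)
obs 7: x=3 → posterior Dirichlet(14/5, 8, 11/4, 25/4)
obs 8: x=0 → posterior Dirichlet(19/5, 8, 11/4, 25/4)
obs 9: x=0 → posterior Dirichlet(24/5, 8, 11/4, 25/4)
obs 10: x=0 → posterior Dirichlet(29/5, 8, 11/4, 25/4)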